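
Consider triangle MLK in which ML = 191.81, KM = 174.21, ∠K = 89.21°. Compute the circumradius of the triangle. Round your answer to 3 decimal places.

95.914

Law of sines: sin L = KM·sin K/ML ≈ 0.90816.
Since ML ≥ KM, only the acute value applies: ∠L ≈ 65.25°.
Then ∠M = 180° − ∠K − ∠L ≈ 25.54°.
Law of sines gives LK = ML·sin M/sin K ≈ 82.7.
Circumradius = ML/(2 sin K) ≈ 95.914.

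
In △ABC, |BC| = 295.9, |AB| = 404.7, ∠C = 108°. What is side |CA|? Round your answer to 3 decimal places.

199.399

Law of sines: sin A = |BC|·sin C/|AB| ≈ 0.69537.
Since |AB| ≥ |BC|, only the acute value applies: ∠A ≈ 44.06°.
Then ∠B = 180° − ∠C − ∠A ≈ 27.94°.
Law of sines gives |CA| = |AB|·sin B/sin C ≈ 199.4.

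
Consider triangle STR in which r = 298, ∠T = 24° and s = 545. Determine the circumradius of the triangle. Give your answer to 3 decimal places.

By the law of cosines, t² = r² + s² − 2·r·s·cos T = 89091, so t ≈ 298.48.
Area = ½·r·s·sin T ≈ 33029.
Circumradius = t/(2 sin T) ≈ 366.92.

366.922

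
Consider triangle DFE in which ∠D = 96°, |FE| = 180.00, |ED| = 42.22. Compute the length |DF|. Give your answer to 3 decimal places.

Law of sines: sin F = |ED|·sin D/|FE| ≈ 0.23327.
Since |FE| ≥ |ED|, only the acute value applies: ∠F ≈ 13.49°.
Then ∠E = 180° − ∠D − ∠F ≈ 70.51°.
Law of sines gives |DF| = |FE|·sin E/sin D ≈ 170.62.

170.621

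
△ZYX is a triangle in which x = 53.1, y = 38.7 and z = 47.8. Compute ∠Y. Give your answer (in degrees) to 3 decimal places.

∠Y ≈ 44.724°

By the law of cosines, cos Y = (x² + z² − y²) / (2·x·z) ≈ 0.71050, so ∠Y ≈ 44.72°.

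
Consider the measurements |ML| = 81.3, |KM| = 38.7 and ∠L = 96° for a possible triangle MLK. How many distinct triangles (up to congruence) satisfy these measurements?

|ML|·sin L = 81.3·sin(96°) ≈ 80.85.
Since ∠L is not acute, a triangle exists only if |KM| > |ML|; here |KM| ≤ |ML|, so there is no triangle.

0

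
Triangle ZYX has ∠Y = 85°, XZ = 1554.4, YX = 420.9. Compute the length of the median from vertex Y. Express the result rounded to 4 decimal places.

Law of sines: sin Z = YX·sin Y/XZ ≈ 0.26975.
Since XZ ≥ YX, only the acute value applies: ∠Z ≈ 15.65°.
Then ∠X = 180° − ∠Y − ∠Z ≈ 79.35°.
Law of sines gives ZY = XZ·sin X/sin Y ≈ 1533.5.
Median from Y: ½√(2·ZY² + 2·YX² − XZ²) ≈ 812.58.

m_Y ≈ 812.5843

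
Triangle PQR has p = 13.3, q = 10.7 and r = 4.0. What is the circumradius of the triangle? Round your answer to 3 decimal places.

By the law of cosines, cos P = (q² + r² − p²) / (2·q·r) ≈ -0.54206, so ∠P ≈ 2.144 rad.
Circumradius = p/(2 sin P) ≈ 7.9134.

7.913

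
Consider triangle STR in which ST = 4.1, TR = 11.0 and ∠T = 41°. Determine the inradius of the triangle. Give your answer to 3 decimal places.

1.262

By the law of cosines, RS² = ST² + TR² − 2·ST·TR·cos T = 69.735, so RS ≈ 8.3508.
Area = ½·ST·TR·sin T ≈ 14.794.
Semiperimeter s = (11+8.3508+4.1)/2 = 11.725.
Inradius = area/s = 14.794/11.725 ≈ 1.2617.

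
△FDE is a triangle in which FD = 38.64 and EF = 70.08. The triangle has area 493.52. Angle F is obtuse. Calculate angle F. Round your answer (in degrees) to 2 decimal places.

From area = ½·EF·FD·sin F, we get sin F = 2·area/(EF·FD) ≈ 0.36451.
Taking the obtuse solution, ∠F ≈ 158.62°.

158.62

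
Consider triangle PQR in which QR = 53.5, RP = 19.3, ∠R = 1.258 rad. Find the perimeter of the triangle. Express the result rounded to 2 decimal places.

By the law of cosines, PQ² = QR² + RP² − 2·QR·RP·cos R = 2599.3, so PQ ≈ 50.983.
Semiperimeter s = (53.5+19.3+50.983)/2 = 61.892.
Perimeter = 53.5 + 19.3 + 50.983 = 123.78.

perimeter ≈ 123.78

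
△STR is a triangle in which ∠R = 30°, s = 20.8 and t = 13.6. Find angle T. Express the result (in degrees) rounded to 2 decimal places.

By the law of cosines, r² = s² + t² − 2·s·t·cos R = 127.64, so r ≈ 11.298.
Law of cosines again: cos T = (r² + s² − t²)/(2·r·s) ≈ 0.79858, so ∠T ≈ 37.01°.

∠T ≈ 37.01°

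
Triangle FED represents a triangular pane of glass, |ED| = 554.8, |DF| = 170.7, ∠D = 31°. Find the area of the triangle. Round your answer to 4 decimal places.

area ≈ 24388.1756

Area = ½·|ED|·|DF|·sin D ≈ 24388.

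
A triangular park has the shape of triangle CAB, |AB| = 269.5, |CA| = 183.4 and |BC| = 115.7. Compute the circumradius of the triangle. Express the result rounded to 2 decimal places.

By the law of cosines, cos C = (|BC|² + |CA|² − |AB|²) / (2·|BC|·|CA|) ≈ -0.60342, so ∠C ≈ 2.219 rad.
Circumradius = |AB|/(2 sin C) ≈ 168.98.

168.98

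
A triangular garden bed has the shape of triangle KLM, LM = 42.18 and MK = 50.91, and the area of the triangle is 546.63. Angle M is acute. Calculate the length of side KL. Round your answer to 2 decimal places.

25.97

From area = ½·LM·MK·sin M, we get sin M = 2·area/(LM·MK) ≈ 0.50911.
Taking the acute solution, ∠M ≈ 30.60°.
Law of cosines then gives KL ≈ 25.971.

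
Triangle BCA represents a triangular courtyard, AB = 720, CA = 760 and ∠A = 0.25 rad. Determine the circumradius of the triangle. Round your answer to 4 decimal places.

R ≈ 381.4380

By the law of cosines, BC² = CA² + AB² − 2·CA·AB·cos A = 35622, so BC ≈ 188.74.
Area = ½·CA·AB·sin A ≈ 67690.
Circumradius = BC/(2 sin A) ≈ 381.44.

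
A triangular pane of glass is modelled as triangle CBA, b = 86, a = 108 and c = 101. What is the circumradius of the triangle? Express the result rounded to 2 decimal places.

By the law of cosines, cos C = (b² + a² − c²) / (2·b·a) ≈ 0.47691, so ∠C ≈ 61.52°.
Circumradius = c/(2 sin C) ≈ 57.455.

57.45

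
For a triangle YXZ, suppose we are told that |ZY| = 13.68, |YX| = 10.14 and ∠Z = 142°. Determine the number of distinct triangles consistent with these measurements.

0

|ZY|·sin Z = 13.68·sin(142°) ≈ 8.422.
Since ∠Z is not acute, a triangle exists only if |YX| > |ZY|; here |YX| ≤ |ZY|, so there is no triangle.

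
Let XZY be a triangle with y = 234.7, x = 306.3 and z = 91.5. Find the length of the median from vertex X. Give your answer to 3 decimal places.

m_X ≈ 90.957

Median from X: ½√(2·z² + 2·y² − x²) ≈ 90.957.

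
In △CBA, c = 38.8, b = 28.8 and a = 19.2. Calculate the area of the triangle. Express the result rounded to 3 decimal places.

Semiperimeter s = (38.8 + 28.8 + 19.2)/2 = 43.4.
Heron's formula: area = √(43.4·4.6·14.6·24.2) ≈ 265.59.

area ≈ 265.588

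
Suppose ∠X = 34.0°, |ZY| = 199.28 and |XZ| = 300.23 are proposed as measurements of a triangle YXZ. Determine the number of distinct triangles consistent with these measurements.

2

|XZ|·sin X = 300.23·sin(34.0°) ≈ 167.9.
Since |XZ| sin X < |ZY| < |XZ| (167.9 < 199.28 < 300.23), two triangles exist.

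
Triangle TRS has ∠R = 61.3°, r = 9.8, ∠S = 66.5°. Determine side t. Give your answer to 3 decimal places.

The third angle is ∠T = 180° − ∠R − ∠S = 52.20°.
Law of sines: t = r·sin T/sin R ≈ 8.8281.

8.828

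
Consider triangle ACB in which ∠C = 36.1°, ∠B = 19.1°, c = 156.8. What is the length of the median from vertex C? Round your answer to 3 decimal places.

m_C ≈ 146.705

The third angle is ∠A = 180° − ∠C − ∠B = 124.80°.
Law of sines: a = c·sin A/sin C ≈ 218.53.
Law of sines: b = c·sin B/sin C ≈ 87.081.
Median from C: ½√(2·b² + 2·a² − c²) ≈ 146.7.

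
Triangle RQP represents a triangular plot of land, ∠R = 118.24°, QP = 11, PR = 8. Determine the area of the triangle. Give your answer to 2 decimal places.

area ≈ 16.42

Law of sines: sin Q = PR·sin R/QP ≈ 0.64071.
Since QP ≥ PR, only the acute value applies: ∠Q ≈ 39.84°.
Then ∠P = 180° − ∠R − ∠Q ≈ 21.92°.
Law of sines gives RQ = QP·sin P/sin R ≈ 4.6603.
Area = ½·QP·PR·sin P ≈ 16.422.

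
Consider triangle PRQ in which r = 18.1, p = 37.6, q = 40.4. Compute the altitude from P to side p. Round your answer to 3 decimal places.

18.042

Semiperimeter s = (37.6 + 18.1 + 40.4)/2 = 48.05.
Heron's formula: area = √(48.05·10.45·29.95·7.65) ≈ 339.18.
The altitude from P has length 2·area/p ≈ 18.042.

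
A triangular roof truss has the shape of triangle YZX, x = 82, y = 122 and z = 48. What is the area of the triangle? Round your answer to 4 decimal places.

Semiperimeter s = (122 + 48 + 82)/2 = 126.
Heron's formula: area = √(126·4·78·44) ≈ 1315.2.

area ≈ 1315.1912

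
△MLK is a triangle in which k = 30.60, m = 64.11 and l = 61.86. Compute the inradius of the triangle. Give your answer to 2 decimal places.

Semiperimeter s = (64.11 + 61.86 + 30.6)/2 = 78.285.
Heron's formula: area = √(78.285·14.175·16.425·47.685) ≈ 932.28.
Inradius = area/s = 932.28/78.285 ≈ 11.909.

11.91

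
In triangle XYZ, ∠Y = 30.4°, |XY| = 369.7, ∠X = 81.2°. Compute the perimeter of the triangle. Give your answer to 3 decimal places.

The third angle is ∠Z = 180° − ∠X − ∠Y = 68.40°.
Law of sines: |YZ| = |XY|·sin X/sin Z ≈ 392.94.
Law of sines: |ZX| = |XY|·sin Y/sin Z ≈ 201.21.
Semiperimeter s = (392.94+201.21+369.7)/2 = 481.93.
Perimeter = 392.94 + 201.21 + 369.7 = 963.85.

963.852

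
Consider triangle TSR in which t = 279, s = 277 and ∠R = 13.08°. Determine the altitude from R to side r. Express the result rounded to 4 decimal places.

h_R ≈ 276.0515

By the law of cosines, r² = t² + s² − 2·t·s·cos R = 4014.2, so r ≈ 63.358.
Area = ½·t·s·sin R ≈ 8745.
The altitude from R has length 2·area/r ≈ 276.05.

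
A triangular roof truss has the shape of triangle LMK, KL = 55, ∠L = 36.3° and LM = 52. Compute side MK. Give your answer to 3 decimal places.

33.453

By the law of cosines, MK² = KL² + LM² − 2·KL·LM·cos L = 1119.1, so MK ≈ 33.453.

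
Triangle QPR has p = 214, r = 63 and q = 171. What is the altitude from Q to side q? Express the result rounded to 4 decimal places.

h_Q ≈ 51.1339

Semiperimeter s = (171 + 214 + 63)/2 = 224.
Heron's formula: area = √(224·53·10·161) ≈ 4371.9.
The altitude from Q has length 2·area/q ≈ 51.134.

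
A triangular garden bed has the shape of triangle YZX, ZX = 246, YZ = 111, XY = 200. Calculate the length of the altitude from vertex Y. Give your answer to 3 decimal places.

Semiperimeter s = (246 + 200 + 111)/2 = 278.5.
Heron's formula: area = √(278.5·32.5·78.5·167.5) ≈ 10909.
The altitude from Y has length 2·area/ZX ≈ 88.693.

88.693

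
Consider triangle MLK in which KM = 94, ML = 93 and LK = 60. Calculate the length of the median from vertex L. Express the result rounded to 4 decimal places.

Median from L: ½√(2·ML² + 2·LK² − KM²) ≈ 62.574.

m_L ≈ 62.5740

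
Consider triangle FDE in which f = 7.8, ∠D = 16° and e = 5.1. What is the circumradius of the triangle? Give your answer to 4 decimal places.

By the law of cosines, d² = e² + f² − 2·e·f·cos D = 10.372, so d ≈ 3.2206.
Area = ½·e·f·sin D ≈ 5.4824.
Circumradius = d/(2 sin D) ≈ 5.842.

5.8420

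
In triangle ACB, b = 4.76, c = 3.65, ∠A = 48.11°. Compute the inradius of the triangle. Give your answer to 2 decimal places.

By the law of cosines, a² = c² + b² − 2·c·b·cos A = 12.779, so a ≈ 3.5747.
Area = ½·c·b·sin A ≈ 6.4668.
Semiperimeter s = (3.5747+3.65+4.76)/2 = 5.9924.
Inradius = area/s = 6.4668/5.9924 ≈ 1.0792.

r ≈ 1.08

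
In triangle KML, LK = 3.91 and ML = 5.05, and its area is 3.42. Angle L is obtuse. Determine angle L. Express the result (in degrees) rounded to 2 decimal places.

∠L ≈ 159.73°

From area = ½·ML·LK·sin L, we get sin L = 2·area/(ML·LK) ≈ 0.34641.
Taking the obtuse solution, ∠L ≈ 159.73°.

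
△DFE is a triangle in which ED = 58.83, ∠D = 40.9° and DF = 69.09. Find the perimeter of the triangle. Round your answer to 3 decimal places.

By the law of cosines, FE² = ED² + DF² − 2·ED·DF·cos D = 2090, so FE ≈ 45.716.
Semiperimeter s = (45.716+58.83+69.09)/2 = 86.818.
Perimeter = 45.716 + 58.83 + 69.09 = 173.64.

perimeter ≈ 173.636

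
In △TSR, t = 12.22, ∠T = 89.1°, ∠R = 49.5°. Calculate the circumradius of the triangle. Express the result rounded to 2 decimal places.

The third angle is ∠S = 180° − ∠R − ∠T = 41.40°.
Law of sines: s = t·sin S/sin T ≈ 8.0822.
Law of sines: r = t·sin R/sin T ≈ 9.2933.
Circumradius = t/(2 sin T) ≈ 6.1108.

6.11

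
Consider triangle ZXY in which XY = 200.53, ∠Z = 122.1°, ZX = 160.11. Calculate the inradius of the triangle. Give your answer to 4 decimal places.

r ≈ 20.0665

Law of sines: sin Y = ZX·sin Z/XY ≈ 0.67637.
Since XY ≥ ZX, only the acute value applies: ∠Y ≈ 42.56°.
Then ∠X = 180° − ∠Z − ∠Y ≈ 15.34°.
Law of sines gives YZ = XY·sin X/sin Z ≈ 62.62.
Area = ½·XY·ZX·sin X ≈ 4246.7.
Semiperimeter s = (200.53+62.62+160.11)/2 = 211.63.
Inradius = area/s = 4246.7/211.63 ≈ 20.067.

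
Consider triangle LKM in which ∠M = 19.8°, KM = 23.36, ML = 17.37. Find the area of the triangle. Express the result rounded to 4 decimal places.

Area = ½·KM·ML·sin M ≈ 68.724.

area ≈ 68.7237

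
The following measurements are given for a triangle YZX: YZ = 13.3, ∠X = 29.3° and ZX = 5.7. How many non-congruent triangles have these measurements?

ZX·sin X = 5.7·sin(29.3°) ≈ 2.789.
Since YZ ≥ ZX, exactly one triangle exists.

1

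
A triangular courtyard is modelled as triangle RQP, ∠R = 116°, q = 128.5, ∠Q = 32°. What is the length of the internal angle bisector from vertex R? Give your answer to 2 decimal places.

The third angle is ∠P = 180° − ∠R − ∠Q = 32.00°.
Law of sines: r = q·sin R/sin Q ≈ 217.95.
Law of sines: p = q·sin P/sin Q ≈ 128.5.
The bisector from R has length 2·q·p·cos(∠R/2)/(q+p) ≈ 68.095.

t_R ≈ 68.09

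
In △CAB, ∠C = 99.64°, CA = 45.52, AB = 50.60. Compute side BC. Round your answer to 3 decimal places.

15.752

Law of sines: sin B = CA·sin C/AB ≈ 0.88690.
Since AB ≥ CA, only the acute value applies: ∠B ≈ 62.49°.
Then ∠A = 180° − ∠C − ∠B ≈ 17.87°.
Law of sines gives BC = AB·sin A/sin C ≈ 15.752.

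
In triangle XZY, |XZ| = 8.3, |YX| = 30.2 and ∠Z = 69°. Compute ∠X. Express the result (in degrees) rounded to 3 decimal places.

∠X ≈ 96.133°

Law of sines: sin Y = |XZ|·sin Z/|YX| ≈ 0.25658.
Since |YX| ≥ |XZ|, only the acute value applies: ∠Y ≈ 14.87°.
Then ∠X = 180° − ∠Z − ∠Y ≈ 96.13°.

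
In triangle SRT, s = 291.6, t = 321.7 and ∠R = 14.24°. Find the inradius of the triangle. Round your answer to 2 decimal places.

By the law of cosines, r² = t² + s² − 2·t·s·cos R = 6670.7, so r ≈ 81.674.
Area = ½·t·s·sin R ≈ 11538.
Semiperimeter p = (291.6+81.674+321.7)/2 = 347.49.
Inradius = area/p = 11538/347.49 ≈ 33.203.

33.20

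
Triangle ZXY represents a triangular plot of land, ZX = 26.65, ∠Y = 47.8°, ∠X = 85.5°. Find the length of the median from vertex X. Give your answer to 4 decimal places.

m_X ≈ 19.3982

The third angle is ∠Z = 180° − ∠X − ∠Y = 46.70°.
Law of sines: XY = ZX·sin Z/sin Y ≈ 26.181.
Law of sines: YZ = ZX·sin X/sin Y ≈ 35.864.
Median from X: ½√(2·ZX² + 2·XY² − YZ²) ≈ 19.398.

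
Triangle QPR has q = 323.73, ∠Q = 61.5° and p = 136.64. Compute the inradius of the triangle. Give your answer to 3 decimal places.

53.171

Law of sines: sin P = p·sin Q/q ≈ 0.37093.
Since q ≥ p, only the acute value applies: ∠P ≈ 21.77°.
Then ∠R = 180° − ∠Q − ∠P ≈ 96.73°.
Law of sines gives r = q·sin R/sin Q ≈ 365.83.
Area = ½·q·p·sin R ≈ 21965.
Semiperimeter s = (323.73+136.64+365.83)/2 = 413.1.
Inradius = area/s = 21965/413.1 ≈ 53.171.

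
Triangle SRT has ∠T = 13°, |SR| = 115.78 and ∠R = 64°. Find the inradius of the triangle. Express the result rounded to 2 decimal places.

48.33

The third angle is ∠S = 180° − ∠R − ∠T = 103.00°.
Law of sines: |RT| = |SR|·sin S/sin T ≈ 501.5.
Law of sines: |TS| = |SR|·sin R/sin T ≈ 462.6.
Area = ½·|SR|·|RT|·sin R ≈ 26094.
Semiperimeter s = (501.5+462.6+115.78)/2 = 539.94.
Inradius = area/s = 26094/539.94 ≈ 48.327.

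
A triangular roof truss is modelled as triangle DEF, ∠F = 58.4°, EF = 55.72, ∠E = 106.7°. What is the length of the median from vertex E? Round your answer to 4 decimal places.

m_E ≈ 88.4014

The third angle is ∠D = 180° − ∠E − ∠F = 14.90°.
Law of sines: FD = EF·sin E/sin D ≈ 207.56.
Law of sines: DE = EF·sin F/sin D ≈ 184.57.
Median from E: ½√(2·DE² + 2·EF² − FD²) ≈ 88.401.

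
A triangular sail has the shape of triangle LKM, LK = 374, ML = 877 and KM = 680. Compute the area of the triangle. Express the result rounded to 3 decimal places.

Semiperimeter s = (680 + 877 + 374)/2 = 965.5.
Heron's formula: area = √(965.5·285.5·88.5·591.5) ≈ 1.2012e+05.

120123.563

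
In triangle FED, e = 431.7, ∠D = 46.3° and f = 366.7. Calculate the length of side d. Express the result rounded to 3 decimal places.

By the law of cosines, d² = f² + e² − 2·f·e·cos D = 1.0209e+05, so d ≈ 319.52.

319.522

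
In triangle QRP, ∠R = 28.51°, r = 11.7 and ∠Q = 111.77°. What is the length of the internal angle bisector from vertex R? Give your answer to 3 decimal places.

t_R ≈ 17.987

The third angle is ∠P = 180° − ∠Q − ∠R = 39.72°.
Law of sines: q = r·sin Q/sin R ≈ 22.764.
Law of sines: p = r·sin P/sin R ≈ 15.664.
The bisector from R has length 2·p·q·cos(∠R/2)/(p+q) ≈ 17.987.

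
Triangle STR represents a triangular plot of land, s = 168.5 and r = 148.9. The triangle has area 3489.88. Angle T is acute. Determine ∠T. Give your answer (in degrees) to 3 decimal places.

∠T ≈ 16.152°

From area = ½·r·s·sin T, we get sin T = 2·area/(r·s) ≈ 0.27819.
Taking the acute solution, ∠T ≈ 16.15°.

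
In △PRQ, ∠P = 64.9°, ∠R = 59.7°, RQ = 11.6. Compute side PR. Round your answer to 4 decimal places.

10.5441

The third angle is ∠Q = 180° − ∠P − ∠R = 55.40°.
Law of sines: PR = RQ·sin Q/sin P ≈ 10.544.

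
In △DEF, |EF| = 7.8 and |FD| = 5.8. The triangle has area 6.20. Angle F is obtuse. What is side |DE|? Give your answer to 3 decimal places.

From area = ½·|EF|·|FD|·sin F, we get sin F = 2·area/(|EF|·|FD|) ≈ 0.27409.
Taking the obtuse solution, ∠F ≈ 164.09°.
Law of cosines then gives |DE| ≈ 13.472.

13.472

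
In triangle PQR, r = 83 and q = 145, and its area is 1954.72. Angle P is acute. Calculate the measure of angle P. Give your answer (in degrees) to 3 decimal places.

18.956

From area = ½·q·r·sin P, we get sin P = 2·area/(q·r) ≈ 0.32484.
Taking the acute solution, ∠P ≈ 18.96°.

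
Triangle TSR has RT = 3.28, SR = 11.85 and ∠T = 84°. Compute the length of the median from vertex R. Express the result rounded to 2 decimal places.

Law of sines: sin S = RT·sin T/SR ≈ 0.27528.
Since SR ≥ RT, only the acute value applies: ∠S ≈ 15.98°.
Then ∠R = 180° − ∠T − ∠S ≈ 80.02°.
Law of sines gives TS = SR·sin R/sin T ≈ 11.735.
Median from R: ½√(2·SR² + 2·RT² − TS²) ≈ 6.4158.

6.42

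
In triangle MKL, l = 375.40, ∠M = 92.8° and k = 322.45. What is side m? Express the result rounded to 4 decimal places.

By the law of cosines, m² = k² + l² − 2·k·l·cos M = 2.5673e+05, so m ≈ 506.68.

506.6808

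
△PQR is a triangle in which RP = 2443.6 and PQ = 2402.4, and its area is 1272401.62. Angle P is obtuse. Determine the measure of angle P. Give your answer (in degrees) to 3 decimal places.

∠P ≈ 154.311°

From area = ½·RP·PQ·sin P, we get sin P = 2·area/(RP·PQ) ≈ 0.43349.
Taking the obtuse solution, ∠P ≈ 154.31°.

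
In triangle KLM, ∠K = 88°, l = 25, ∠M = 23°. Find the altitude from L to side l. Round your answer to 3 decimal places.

The third angle is ∠L = 180° − ∠M − ∠K = 69.00°.
Law of sines: k = l·sin K/sin L ≈ 26.762.
Law of sines: m = l·sin M/sin L ≈ 10.463.
Area = ½·l·k·sin M ≈ 130.71.
The altitude from L has length 2·area/l ≈ 10.457.

h_L ≈ 10.457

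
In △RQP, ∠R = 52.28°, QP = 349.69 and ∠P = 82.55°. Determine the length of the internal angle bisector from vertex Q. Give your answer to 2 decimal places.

The third angle is ∠Q = 180° − ∠P − ∠R = 45.17°.
Law of sines: PR = QP·sin Q/sin R ≈ 313.52.
Law of sines: RQ = QP·sin P/sin R ≈ 438.35.
The bisector from Q has length 2·RQ·QP·cos(∠Q/2)/(RQ+QP) ≈ 359.2.

t_Q ≈ 359.20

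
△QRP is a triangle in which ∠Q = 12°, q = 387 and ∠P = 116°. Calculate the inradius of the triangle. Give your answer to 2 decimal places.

144.66

The third angle is ∠R = 180° − ∠P − ∠Q = 52.00°.
Law of sines: r = q·sin R/sin Q ≈ 1466.8.
Law of sines: p = q·sin P/sin Q ≈ 1673.
Area = ½·q·r·sin P ≈ 2.551e+05.
Semiperimeter s = (387+1466.8+1673)/2 = 1763.4.
Inradius = area/s = 2.551e+05/1763.4 ≈ 144.66.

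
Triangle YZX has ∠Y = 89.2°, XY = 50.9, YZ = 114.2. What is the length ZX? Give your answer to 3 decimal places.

124.379

By the law of cosines, ZX² = XY² + YZ² − 2·XY·YZ·cos Y = 15470, so ZX ≈ 124.38.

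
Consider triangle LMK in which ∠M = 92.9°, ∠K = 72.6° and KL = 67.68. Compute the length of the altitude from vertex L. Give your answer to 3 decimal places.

The third angle is ∠L = 180° − ∠M − ∠K = 14.50°.
Law of sines: MK = KL·sin L/sin M ≈ 16.967.
Law of sines: LM = KL·sin K/sin M ≈ 64.666.
Area = ½·KL·MK·sin K ≈ 547.9.
The altitude from L has length 2·area/MK ≈ 64.583.

h_L ≈ 64.583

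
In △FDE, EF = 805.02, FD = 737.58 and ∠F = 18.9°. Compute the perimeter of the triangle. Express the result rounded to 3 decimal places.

1804.466

By the law of cosines, DE² = EF² + FD² − 2·EF·FD·cos F = 68574, so DE ≈ 261.87.
Semiperimeter s = (261.87+805.02+737.58)/2 = 902.23.
Perimeter = 261.87 + 805.02 + 737.58 = 1804.5.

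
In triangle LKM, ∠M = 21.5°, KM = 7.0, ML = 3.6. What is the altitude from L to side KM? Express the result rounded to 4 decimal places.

By the law of cosines, LK² = KM² + ML² − 2·KM·ML·cos M = 15.067, so LK ≈ 3.8816.
Area = ½·KM·ML·sin M ≈ 4.6179.
The altitude from L has length 2·area/KM ≈ 1.3194.

h_L ≈ 1.3194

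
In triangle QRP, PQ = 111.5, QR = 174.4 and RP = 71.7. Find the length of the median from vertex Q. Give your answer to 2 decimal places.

m_Q ≈ 141.91

Median from Q: ½√(2·PQ² + 2·QR² − RP²) ≈ 141.91.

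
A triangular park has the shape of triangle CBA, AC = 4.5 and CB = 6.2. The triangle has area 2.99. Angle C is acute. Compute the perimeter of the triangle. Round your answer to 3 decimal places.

12.746

From area = ½·AC·CB·sin C, we get sin C = 2·area/(AC·CB) ≈ 0.21434.
Taking the acute solution, ∠C ≈ 12.38°.
Law of cosines then gives BA ≈ 2.0462.
Perimeter = 2.0462 + 4.5 + 6.2 = 12.746.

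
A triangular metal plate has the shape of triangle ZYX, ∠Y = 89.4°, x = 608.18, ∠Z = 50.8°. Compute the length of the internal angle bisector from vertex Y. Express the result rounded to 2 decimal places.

The third angle is ∠X = 180° − ∠Z − ∠Y = 39.80°.
Law of sines: z = x·sin Z/sin X ≈ 736.29.
Law of sines: y = x·sin Y/sin X ≈ 950.07.
The bisector from Y has length 2·x·z·cos(∠Y/2)/(x+z) ≈ 473.49.

473.49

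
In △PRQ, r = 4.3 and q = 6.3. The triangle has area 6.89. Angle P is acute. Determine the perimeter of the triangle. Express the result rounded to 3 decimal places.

From area = ½·r·q·sin P, we get sin P = 2·area/(r·q) ≈ 0.50867.
Taking the acute solution, ∠P ≈ 30.58°.
Law of cosines then gives p ≈ 3.3961.
Perimeter = 3.3961 + 4.3 + 6.3 = 13.996.

13.996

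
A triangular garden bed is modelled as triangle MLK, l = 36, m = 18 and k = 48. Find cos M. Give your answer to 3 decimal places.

cos M ≈ 0.948

By the law of cosines, cos M = (l² + k² − m²) / (2·l·k) ≈ 0.94792, so ∠M ≈ 18.57°.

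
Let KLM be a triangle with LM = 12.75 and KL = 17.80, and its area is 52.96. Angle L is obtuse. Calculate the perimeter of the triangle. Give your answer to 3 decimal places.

From area = ½·KL·LM·sin L, we get sin L = 2·area/(KL·LM) ≈ 0.46671.
Taking the obtuse solution, ∠L ≈ 152.18°.
Law of cosines then gives MK ≈ 29.679.
Perimeter = 12.75 + 29.679 + 17.8 = 60.229.

perimeter ≈ 60.229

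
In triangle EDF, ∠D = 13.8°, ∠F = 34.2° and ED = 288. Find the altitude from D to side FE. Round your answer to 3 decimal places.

214.026

The third angle is ∠E = 180° − ∠D − ∠F = 132.00°.
Law of sines: DF = ED·sin E/sin F ≈ 380.77.
Law of sines: FE = ED·sin D/sin F ≈ 122.22.
Area = ½·ED·DF·sin D ≈ 13079.
The altitude from D has length 2·area/FE ≈ 214.03.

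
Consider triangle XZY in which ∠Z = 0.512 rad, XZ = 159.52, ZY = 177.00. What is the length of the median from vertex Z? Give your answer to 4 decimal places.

By the law of cosines, YX² = XZ² + ZY² − 2·XZ·ZY·cos Z = 7546.9, so YX ≈ 86.873.
Median from Z: ½√(2·XZ² + 2·ZY² − YX²) ≈ 162.79.

m_Z ≈ 162.7915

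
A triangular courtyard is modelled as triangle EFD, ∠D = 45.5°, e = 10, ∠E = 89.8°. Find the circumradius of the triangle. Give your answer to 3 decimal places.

R ≈ 5.000

The third angle is ∠F = 180° − ∠D − ∠E = 44.70°.
Law of sines: f = e·sin F/sin E ≈ 7.034.
Law of sines: d = e·sin D/sin E ≈ 7.1325.
Circumradius = e/(2 sin E) ≈ 5.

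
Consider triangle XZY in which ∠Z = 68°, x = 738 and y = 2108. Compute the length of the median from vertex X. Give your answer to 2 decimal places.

m_X ≈ 1999.26

By the law of cosines, z² = y² + x² − 2·y·x·cos Z = 3.8228e+06, so z ≈ 1955.2.
Median from X: ½√(2·z² + 2·y² − x²) ≈ 1999.3.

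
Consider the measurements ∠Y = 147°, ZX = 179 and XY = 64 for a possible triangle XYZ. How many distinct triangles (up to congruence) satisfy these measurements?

XY·sin Y = 64·sin(147°) ≈ 34.86.
Since ∠Y is not acute, a triangle exists only if ZX > XY; here ZX > XY, so there is exactly one triangle.

1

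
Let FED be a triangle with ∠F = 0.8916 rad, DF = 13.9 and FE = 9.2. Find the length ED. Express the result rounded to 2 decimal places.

By the law of cosines, ED² = DF² + FE² − 2·DF·FE·cos F = 117.19, so ED ≈ 10.825.

10.83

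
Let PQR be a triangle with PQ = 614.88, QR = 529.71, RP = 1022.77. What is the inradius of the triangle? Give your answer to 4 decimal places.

Semiperimeter s = (529.71 + 1022.8 + 614.88)/2 = 1083.7.
Heron's formula: area = √(1083.7·553.97·60.91·468.8) ≈ 1.3093e+05.
Inradius = area/s = 1.3093e+05/1083.7 ≈ 120.82.

r ≈ 120.8177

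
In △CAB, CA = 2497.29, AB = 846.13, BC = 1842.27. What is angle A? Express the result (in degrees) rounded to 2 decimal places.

By the law of cosines, cos A = (CA² + AB² − BC²) / (2·CA·AB) ≈ 0.84202, so ∠A ≈ 32.65°.

32.65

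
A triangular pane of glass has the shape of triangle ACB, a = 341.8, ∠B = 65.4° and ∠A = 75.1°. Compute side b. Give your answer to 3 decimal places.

321.590

The third angle is ∠C = 180° − ∠B − ∠A = 39.50°.
Law of sines: b = a·sin B/sin A ≈ 321.59.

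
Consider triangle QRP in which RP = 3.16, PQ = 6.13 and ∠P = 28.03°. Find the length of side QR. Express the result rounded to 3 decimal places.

3.656

By the law of cosines, QR² = RP² + PQ² − 2·RP·PQ·cos P = 13.365, so QR ≈ 3.6558.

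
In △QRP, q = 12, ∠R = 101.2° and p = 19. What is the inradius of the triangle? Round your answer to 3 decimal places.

By the law of cosines, r² = p² + q² − 2·p·q·cos R = 593.57, so r ≈ 24.363.
Area = ½·p·q·sin R ≈ 111.83.
Semiperimeter s = (12+24.363+19)/2 = 27.682.
Inradius = area/s = 111.83/27.682 ≈ 4.0398.

4.040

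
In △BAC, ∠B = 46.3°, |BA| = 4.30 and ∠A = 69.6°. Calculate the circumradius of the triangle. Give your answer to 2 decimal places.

The third angle is ∠C = 180° − ∠B − ∠A = 64.10°.
Law of sines: |AC| = |BA|·sin B/sin C ≈ 3.4559.
Law of sines: |CB| = |BA|·sin A/sin C ≈ 4.4803.
Circumradius = |BA|/(2 sin C) ≈ 2.3901.

R ≈ 2.39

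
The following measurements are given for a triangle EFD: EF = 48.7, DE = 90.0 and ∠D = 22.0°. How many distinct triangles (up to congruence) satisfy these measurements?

2

DE·sin D = 90.0·sin(22.0°) ≈ 33.71.
Since DE sin D < EF < DE (33.71 < 48.7 < 90.0), two triangles exist.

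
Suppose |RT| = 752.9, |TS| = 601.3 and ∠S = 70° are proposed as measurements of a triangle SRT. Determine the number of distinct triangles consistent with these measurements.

1

|TS|·sin S = 601.3·sin(70°) ≈ 565.
Since |RT| ≥ |TS|, exactly one triangle exists.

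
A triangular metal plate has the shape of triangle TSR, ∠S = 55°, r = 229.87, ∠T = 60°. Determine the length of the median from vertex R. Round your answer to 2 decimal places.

m_R ≈ 180.27

The third angle is ∠R = 180° − ∠T − ∠S = 65.00°.
Law of sines: t = r·sin T/sin R ≈ 219.65.
Law of sines: s = r·sin S/sin R ≈ 207.76.
Median from R: ½√(2·t² + 2·s² − r²) ≈ 180.27.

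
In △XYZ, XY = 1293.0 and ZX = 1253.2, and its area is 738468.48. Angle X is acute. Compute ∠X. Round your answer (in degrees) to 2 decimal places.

∠X ≈ 65.71°

From area = ½·ZX·XY·sin X, we get sin X = 2·area/(ZX·XY) ≈ 0.91147.
Taking the acute solution, ∠X ≈ 65.71°.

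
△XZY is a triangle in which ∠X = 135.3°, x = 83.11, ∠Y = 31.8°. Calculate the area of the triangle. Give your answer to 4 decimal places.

The third angle is ∠Z = 180° − ∠Y − ∠X = 12.90°.
Law of sines: z = x·sin Z/sin X ≈ 26.378.
Law of sines: y = x·sin Y/sin X ≈ 62.263.
Area = ½·x·z·sin Y ≈ 577.62.

area ≈ 577.6215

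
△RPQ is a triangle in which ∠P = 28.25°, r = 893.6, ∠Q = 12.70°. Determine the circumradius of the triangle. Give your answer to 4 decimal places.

681.7209

The third angle is ∠R = 180° − ∠P − ∠Q = 139.05°.
Law of sines: p = r·sin P/sin R ≈ 645.34.
Law of sines: q = r·sin Q/sin R ≈ 299.75.
Circumradius = r/(2 sin R) ≈ 681.72.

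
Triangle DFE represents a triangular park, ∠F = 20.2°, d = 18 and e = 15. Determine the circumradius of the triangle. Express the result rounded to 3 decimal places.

R ≈ 9.408

By the law of cosines, f² = e² + d² − 2·e·d·cos F = 42.214, so f ≈ 6.4972.
Area = ½·e·d·sin F ≈ 46.615.
Circumradius = f/(2 sin F) ≈ 9.4081.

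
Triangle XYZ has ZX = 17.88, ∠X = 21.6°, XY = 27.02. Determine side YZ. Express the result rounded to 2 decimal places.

By the law of cosines, YZ² = ZX² + XY² − 2·ZX·XY·cos X = 151.39, so YZ ≈ 12.304.

12.30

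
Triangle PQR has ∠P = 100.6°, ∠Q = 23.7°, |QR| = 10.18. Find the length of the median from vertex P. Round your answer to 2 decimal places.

m_P ≈ 4.40

The third angle is ∠R = 180° − ∠P − ∠Q = 55.70°.
Law of sines: |RP| = |QR|·sin Q/sin P ≈ 4.1629.
Law of sines: |PQ| = |QR|·sin R/sin P ≈ 8.5557.
Median from P: ½√(2·|RP|² + 2·|PQ|² − |QR|²) ≈ 4.3996.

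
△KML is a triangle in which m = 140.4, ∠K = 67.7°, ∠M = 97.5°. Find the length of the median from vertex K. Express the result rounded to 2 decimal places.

The third angle is ∠L = 180° − ∠K − ∠M = 14.80°.
Law of sines: k = m·sin K/sin M ≈ 131.02.
Law of sines: l = m·sin L/sin M ≈ 36.174.
Median from K: ½√(2·m² + 2·l² − k²) ≈ 78.859.

m_K ≈ 78.86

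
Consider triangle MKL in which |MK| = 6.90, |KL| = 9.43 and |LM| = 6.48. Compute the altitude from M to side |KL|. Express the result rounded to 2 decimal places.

Semiperimeter s = (9.43 + 6.48 + 6.9)/2 = 11.405.
Heron's formula: area = √(11.405·1.975·4.925·4.505) ≈ 22.355.
The altitude from M has length 2·area/|KL| ≈ 4.7413.

h_M ≈ 4.74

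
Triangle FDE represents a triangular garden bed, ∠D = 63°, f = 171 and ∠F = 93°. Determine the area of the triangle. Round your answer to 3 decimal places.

The third angle is ∠E = 180° − ∠F − ∠D = 24.00°.
Law of sines: d = f·sin D/sin F ≈ 152.57.
Law of sines: e = f·sin E/sin F ≈ 69.647.
Area = ½·f·d·sin E ≈ 5305.8.

5305.814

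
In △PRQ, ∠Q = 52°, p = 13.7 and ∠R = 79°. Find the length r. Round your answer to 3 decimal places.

The third angle is ∠P = 180° − ∠R − ∠Q = 49.00°.
Law of sines: r = p·sin R/sin P ≈ 17.819.

17.819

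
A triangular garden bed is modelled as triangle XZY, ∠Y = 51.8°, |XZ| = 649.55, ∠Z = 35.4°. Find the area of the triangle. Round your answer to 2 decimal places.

155318.19

The third angle is ∠X = 180° − ∠Z − ∠Y = 92.80°.
Law of sines: |ZY| = |XZ|·sin X/sin Y ≈ 825.56.
Law of sines: |YX| = |XZ|·sin Z/sin Y ≈ 478.8.
Area = ½·|XZ|·|ZY|·sin Z ≈ 1.5532e+05.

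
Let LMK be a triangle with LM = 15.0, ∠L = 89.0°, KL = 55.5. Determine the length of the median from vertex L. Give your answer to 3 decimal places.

m_L ≈ 28.872

By the law of cosines, MK² = KL² + LM² − 2·KL·LM·cos L = 3276.2, so MK ≈ 57.238.
Median from L: ½√(2·KL² + 2·LM² − MK²) ≈ 28.872.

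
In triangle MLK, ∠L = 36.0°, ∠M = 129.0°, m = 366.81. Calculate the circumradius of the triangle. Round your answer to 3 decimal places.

The third angle is ∠K = 180° − ∠M − ∠L = 15.00°.
Law of sines: l = m·sin L/sin M ≈ 277.43.
Law of sines: k = m·sin K/sin M ≈ 122.16.
Circumradius = m/(2 sin M) ≈ 236.

R ≈ 235.998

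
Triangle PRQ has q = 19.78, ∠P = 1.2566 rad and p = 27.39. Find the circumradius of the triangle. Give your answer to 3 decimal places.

Law of sines: sin Q = q·sin P/p ≈ 0.68681.
Since p ≥ q, only the acute value applies: ∠Q ≈ 0.7571 rad.
Then ∠R = π − ∠P − ∠Q ≈ 1.1279 rad.
Law of sines gives r = p·sin R/sin P ≈ 26.021.
Circumradius = p/(2 sin P) ≈ 14.4.

14.400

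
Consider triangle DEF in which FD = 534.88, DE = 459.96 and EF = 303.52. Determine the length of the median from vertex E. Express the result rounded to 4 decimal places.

Median from E: ½√(2·DE² + 2·EF² − FD²) ≈ 283.41.

283.4072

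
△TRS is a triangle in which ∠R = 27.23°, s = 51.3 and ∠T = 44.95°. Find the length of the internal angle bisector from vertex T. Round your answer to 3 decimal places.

t_T ≈ 30.775

The third angle is ∠S = 180° − ∠T − ∠R = 107.82°.
Law of sines: t = s·sin T/sin S ≈ 38.069.
Law of sines: r = s·sin R/sin S ≈ 24.656.
The bisector from T has length 2·r·s·cos(∠T/2)/(r+s) ≈ 30.775.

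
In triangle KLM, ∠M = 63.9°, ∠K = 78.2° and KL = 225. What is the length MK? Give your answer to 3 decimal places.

The third angle is ∠L = 180° − ∠M − ∠K = 37.90°.
Law of sines: MK = KL·sin L/sin M ≈ 153.91.

153.909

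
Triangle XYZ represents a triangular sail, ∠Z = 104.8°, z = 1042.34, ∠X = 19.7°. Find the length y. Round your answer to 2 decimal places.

888.50

The third angle is ∠Y = 180° − ∠Z − ∠X = 55.50°.
Law of sines: y = z·sin Y/sin Z ≈ 888.5.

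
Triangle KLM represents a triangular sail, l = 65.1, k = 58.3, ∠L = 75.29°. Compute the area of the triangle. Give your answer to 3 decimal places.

area ≈ 1334.592

Law of sines: sin K = k·sin L/l ≈ 0.86619.
Since l ≥ k, only the acute value applies: ∠K ≈ 60.02°.
Then ∠M = 180° − ∠L − ∠K ≈ 44.69°.
Law of sines gives m = l·sin M/sin L ≈ 47.335.
Area = ½·l·k·sin M ≈ 1334.6.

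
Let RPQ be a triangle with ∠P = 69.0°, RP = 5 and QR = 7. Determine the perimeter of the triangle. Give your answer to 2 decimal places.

19.01

Law of sines: sin Q = RP·sin P/QR ≈ 0.66684.
Since QR ≥ RP, only the acute value applies: ∠Q ≈ 41.82°.
Then ∠R = 180° − ∠P − ∠Q ≈ 69.18°.
Law of sines gives PQ = QR·sin R/sin P ≈ 7.0082.
Semiperimeter s = (7.0082+7+5)/2 = 9.5041.
Perimeter = 7.0082 + 7 + 5 = 19.008.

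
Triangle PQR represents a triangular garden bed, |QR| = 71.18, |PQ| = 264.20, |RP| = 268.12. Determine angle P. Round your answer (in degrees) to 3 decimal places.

∠P ≈ 15.346°

By the law of cosines, cos P = (|RP|² + |PQ|² − |QR|²) / (2·|RP|·|PQ|) ≈ 0.96435, so ∠P ≈ 15.35°.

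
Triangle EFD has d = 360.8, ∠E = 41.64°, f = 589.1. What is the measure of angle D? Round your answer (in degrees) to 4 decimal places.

By the law of cosines, e² = f² + d² − 2·f·d·cos E = 1.5953e+05, so e ≈ 399.41.
Law of cosines again: cos D = (e² + f² − d²)/(2·e·f) ≈ 0.79984, so ∠D ≈ 36.89°.

∠D ≈ 36.8856°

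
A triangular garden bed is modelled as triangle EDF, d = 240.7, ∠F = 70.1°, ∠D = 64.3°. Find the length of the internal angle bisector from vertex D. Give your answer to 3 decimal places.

The third angle is ∠E = 180° − ∠D − ∠F = 45.60°.
Law of sines: e = d·sin E/sin D ≈ 190.85.
Law of sines: f = d·sin F/sin D ≈ 251.17.
The bisector from D has length 2·f·e·cos(∠D/2)/(f+e) ≈ 183.64.

183.638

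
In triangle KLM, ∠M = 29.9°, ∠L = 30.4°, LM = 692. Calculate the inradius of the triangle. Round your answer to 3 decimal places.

93.189

The third angle is ∠K = 180° − ∠L − ∠M = 119.70°.
Law of sines: MK = LM·sin L/sin K ≈ 403.13.
Law of sines: KL = LM·sin M/sin K ≈ 397.12.
Area = ½·LM·MK·sin M ≈ 69531.
Semiperimeter s = (692+403.13+397.12)/2 = 746.13.
Inradius = area/s = 69531/746.13 ≈ 93.189.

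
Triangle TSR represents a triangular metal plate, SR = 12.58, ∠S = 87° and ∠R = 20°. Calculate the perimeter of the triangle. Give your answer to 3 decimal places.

The third angle is ∠T = 180° − ∠S − ∠R = 73.00°.
Law of sines: RT = SR·sin S/sin T ≈ 13.137.
Law of sines: TS = SR·sin R/sin T ≈ 4.4992.
Semiperimeter s = (12.58+13.137+4.4992)/2 = 15.108.
Perimeter = 12.58 + 13.137 + 4.4992 = 30.216.

30.216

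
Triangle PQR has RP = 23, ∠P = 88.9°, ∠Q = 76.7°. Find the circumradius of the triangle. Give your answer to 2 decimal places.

11.82

The third angle is ∠R = 180° − ∠P − ∠Q = 14.40°.
Law of sines: QR = RP·sin P/sin Q ≈ 23.63.
Law of sines: PQ = RP·sin R/sin Q ≈ 5.8775.
Circumradius = RP/(2 sin Q) ≈ 11.817.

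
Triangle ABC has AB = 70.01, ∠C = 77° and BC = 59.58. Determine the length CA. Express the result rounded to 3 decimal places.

52.534

Law of sines: sin A = BC·sin C/AB ≈ 0.82921.
Since AB ≥ BC, only the acute value applies: ∠A ≈ 56.02°.
Then ∠B = 180° − ∠C − ∠A ≈ 46.98°.
Law of sines gives CA = AB·sin B/sin C ≈ 52.534.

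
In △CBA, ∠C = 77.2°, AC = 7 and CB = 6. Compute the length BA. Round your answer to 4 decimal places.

8.1480

By the law of cosines, BA² = AC² + CB² − 2·AC·CB·cos C = 66.39, so BA ≈ 8.148.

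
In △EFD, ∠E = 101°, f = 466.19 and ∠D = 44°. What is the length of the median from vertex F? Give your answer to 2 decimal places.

650.64

The third angle is ∠F = 180° − ∠D − ∠E = 35.00°.
Law of sines: e = f·sin E/sin F ≈ 797.84.
Law of sines: d = f·sin D/sin F ≈ 564.6.
Median from F: ½√(2·d² + 2·e² − f²) ≈ 650.64.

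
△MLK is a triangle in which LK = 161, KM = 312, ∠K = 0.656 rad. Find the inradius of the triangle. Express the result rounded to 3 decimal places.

By the law of cosines, ML² = LK² + KM² − 2·LK·KM·cos K = 43653, so ML ≈ 208.93.
Area = ½·LK·KM·sin K ≈ 15320.
Semiperimeter s = (161+312+208.93)/2 = 340.97.
Inradius = area/s = 15320/340.97 ≈ 44.93.

44.930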